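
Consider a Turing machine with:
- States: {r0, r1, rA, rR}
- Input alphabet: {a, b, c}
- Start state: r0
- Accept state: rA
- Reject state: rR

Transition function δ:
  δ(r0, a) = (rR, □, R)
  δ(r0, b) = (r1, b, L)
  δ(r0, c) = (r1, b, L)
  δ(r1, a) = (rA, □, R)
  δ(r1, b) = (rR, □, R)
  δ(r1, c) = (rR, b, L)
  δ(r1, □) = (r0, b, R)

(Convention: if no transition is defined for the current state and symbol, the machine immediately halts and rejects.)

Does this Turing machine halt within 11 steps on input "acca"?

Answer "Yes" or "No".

Execution trace:
Initial: [r0]acca
Step 1: δ(r0, a) = (rR, □, R) → □[rR]cca

The machine reaches the reject state rR and halts.
The machine halted after 1 step (within the 11-step bound).

Answer: Yes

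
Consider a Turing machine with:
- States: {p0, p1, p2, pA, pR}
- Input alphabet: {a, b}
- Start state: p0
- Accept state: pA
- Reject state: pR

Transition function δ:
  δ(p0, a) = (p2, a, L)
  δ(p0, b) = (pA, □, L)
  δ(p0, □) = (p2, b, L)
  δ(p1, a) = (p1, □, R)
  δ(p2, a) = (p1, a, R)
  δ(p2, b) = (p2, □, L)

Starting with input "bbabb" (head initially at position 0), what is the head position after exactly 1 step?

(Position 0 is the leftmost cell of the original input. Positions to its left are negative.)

Execution trace (head position shown):
Step 0: [p0]bbabb  (head at position 0)
Step 1: move left → [pA]□□babb  (head at position -1)

After 1 step, the head is at position -1.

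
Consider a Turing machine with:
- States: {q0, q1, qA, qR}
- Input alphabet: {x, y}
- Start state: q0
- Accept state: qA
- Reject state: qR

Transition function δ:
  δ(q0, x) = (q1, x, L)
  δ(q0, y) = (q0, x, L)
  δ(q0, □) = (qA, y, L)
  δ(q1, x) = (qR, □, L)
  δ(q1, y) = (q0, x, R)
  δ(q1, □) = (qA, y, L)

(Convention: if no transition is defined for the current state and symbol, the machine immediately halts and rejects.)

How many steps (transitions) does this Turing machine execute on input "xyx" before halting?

Execution trace:
Initial: [q0]xyx
Step 1: δ(q0, x) = (q1, x, L) → [q1]□xyx
Step 2: δ(q1, □) = (qA, y, L) → [qA]□yxyx

The machine reaches the accept state qA and halts.

The machine executed 2 steps before halting.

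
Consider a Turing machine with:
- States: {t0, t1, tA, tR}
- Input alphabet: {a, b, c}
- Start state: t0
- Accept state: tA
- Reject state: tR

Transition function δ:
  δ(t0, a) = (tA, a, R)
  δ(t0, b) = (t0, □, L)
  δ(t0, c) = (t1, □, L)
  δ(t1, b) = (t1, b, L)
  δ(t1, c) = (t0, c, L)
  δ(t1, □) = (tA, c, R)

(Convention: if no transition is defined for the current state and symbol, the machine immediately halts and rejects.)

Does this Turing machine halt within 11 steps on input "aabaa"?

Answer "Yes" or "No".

Execution trace:
Initial: [t0]aabaa
Step 1: δ(t0, a) = (tA, a, R) → a[tA]abaa

The machine reaches the accept state tA and halts.
The machine halted after 1 step (within the 11-step bound).

Answer: Yes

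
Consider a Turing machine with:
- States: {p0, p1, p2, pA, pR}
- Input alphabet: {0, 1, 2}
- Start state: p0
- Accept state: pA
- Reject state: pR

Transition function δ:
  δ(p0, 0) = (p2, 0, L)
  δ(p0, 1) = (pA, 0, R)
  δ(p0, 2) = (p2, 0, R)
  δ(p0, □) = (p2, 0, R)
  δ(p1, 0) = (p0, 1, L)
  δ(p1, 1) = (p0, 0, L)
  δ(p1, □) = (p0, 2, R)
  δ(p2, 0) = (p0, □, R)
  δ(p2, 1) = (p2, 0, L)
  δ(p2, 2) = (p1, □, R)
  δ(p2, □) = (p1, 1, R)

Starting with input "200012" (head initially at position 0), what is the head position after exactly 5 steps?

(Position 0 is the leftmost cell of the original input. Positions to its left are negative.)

Execution trace (head position shown):
Step 0: [p0]200012  (head at position 0)
Step 1: move right → 0[p2]00012  (head at position 1)
Step 2: move right → 0□[p0]0012  (head at position 2)
Step 3: move left → 0[p2]□0012  (head at position 1)
Step 4: move right → 01[p1]0012  (head at position 2)
Step 5: move left → 0[p0]11012  (head at position 1)

After 5 steps, the head is at position 1.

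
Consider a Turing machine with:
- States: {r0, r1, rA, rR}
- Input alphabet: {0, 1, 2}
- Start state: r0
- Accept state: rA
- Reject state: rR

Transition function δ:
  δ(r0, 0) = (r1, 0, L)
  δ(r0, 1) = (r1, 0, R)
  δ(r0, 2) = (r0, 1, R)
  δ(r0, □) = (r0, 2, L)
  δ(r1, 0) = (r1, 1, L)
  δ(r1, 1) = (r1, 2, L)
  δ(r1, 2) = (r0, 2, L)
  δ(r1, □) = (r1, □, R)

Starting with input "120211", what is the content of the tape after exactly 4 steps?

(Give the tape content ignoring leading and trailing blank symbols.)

Execution trace:
Initial: [r0]120211
Step 1: δ(r0, 1) = (r1, 0, R) → 0[r1]20211
Step 2: δ(r1, 2) = (r0, 2, L) → [r0]020211
Step 3: δ(r0, 0) = (r1, 0, L) → [r1]□020211
Step 4: δ(r1, □) = (r1, □, R) → □[r1]020211

After 4 steps, the tape (ignoring leading/trailing blanks) is: 020211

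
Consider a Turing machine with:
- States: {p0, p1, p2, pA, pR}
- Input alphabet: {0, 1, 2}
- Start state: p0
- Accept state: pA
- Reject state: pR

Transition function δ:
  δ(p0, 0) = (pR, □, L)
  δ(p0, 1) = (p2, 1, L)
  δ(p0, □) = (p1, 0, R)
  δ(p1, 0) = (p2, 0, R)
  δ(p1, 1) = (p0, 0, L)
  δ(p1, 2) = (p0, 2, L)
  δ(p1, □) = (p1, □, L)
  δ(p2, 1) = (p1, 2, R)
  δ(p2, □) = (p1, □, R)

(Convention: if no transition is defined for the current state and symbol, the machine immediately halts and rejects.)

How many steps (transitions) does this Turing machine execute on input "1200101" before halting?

Execution trace:
Initial: [p0]1200101
Step 1: δ(p0, 1) = (p2, 1, L) → [p2]□1200101
Step 2: δ(p2, □) = (p1, □, R) → □[p1]1200101
Step 3: δ(p1, 1) = (p0, 0, L) → [p0]□0200101
Step 4: δ(p0, □) = (p1, 0, R) → 0[p1]0200101
Step 5: δ(p1, 0) = (p2, 0, R) → 00[p2]200101

No transition is defined for δ(p2, 2). By convention the machine halts and rejects.

The machine executed 5 steps before halting.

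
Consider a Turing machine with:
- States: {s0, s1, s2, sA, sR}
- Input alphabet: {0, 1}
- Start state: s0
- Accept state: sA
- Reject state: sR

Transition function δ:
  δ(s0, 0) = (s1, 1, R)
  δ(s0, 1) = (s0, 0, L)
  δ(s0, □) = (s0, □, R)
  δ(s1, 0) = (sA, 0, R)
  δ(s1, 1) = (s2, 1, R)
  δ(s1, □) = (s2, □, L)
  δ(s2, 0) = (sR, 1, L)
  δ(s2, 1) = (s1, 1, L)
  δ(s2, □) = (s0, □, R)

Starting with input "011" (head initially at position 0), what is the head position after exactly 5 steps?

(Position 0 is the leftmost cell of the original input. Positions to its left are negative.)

Execution trace (head position shown):
Step 0: [s0]011  (head at position 0)
Step 1: move right → 1[s1]11  (head at position 1)
Step 2: move right → 11[s2]1  (head at position 2)
Step 3: move left → 1[s1]11  (head at position 1)
Step 4: move right → 11[s2]1  (head at position 2)
Step 5: move left → 1[s1]11  (head at position 1)

After 5 steps, the head is at position 1.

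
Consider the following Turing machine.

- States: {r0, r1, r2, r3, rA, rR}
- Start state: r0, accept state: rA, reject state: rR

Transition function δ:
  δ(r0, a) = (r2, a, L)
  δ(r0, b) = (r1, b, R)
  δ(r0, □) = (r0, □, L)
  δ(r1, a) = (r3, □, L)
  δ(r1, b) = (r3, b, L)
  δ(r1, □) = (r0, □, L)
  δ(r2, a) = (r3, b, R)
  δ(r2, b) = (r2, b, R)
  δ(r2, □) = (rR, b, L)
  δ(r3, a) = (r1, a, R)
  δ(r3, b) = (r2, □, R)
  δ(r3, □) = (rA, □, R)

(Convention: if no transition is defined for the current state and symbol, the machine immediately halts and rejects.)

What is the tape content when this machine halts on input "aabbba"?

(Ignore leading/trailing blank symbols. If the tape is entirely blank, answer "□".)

Execution trace:
Initial: [r0]aabbba
Step 1: δ(r0, a) = (r2, a, L) → [r2]□aabbba
Step 2: δ(r2, □) = (rR, b, L) → [rR]□baabbba

The machine reaches the reject state rR and halts.

Final tape (ignoring leading/trailing blanks): baabbba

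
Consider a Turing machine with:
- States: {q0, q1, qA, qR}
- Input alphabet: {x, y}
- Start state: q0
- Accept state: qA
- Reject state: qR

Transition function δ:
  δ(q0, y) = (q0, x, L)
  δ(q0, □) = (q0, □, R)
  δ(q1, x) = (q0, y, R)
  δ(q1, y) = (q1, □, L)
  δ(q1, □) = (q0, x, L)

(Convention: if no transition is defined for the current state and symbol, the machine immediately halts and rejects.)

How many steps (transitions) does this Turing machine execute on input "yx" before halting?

Execution trace:
Initial: [q0]yx
Step 1: δ(q0, y) = (q0, x, L) → [q0]□xx
Step 2: δ(q0, □) = (q0, □, R) → □[q0]xx

No transition is defined for δ(q0, x). By convention the machine halts and rejects.

The machine executed 2 steps before halting.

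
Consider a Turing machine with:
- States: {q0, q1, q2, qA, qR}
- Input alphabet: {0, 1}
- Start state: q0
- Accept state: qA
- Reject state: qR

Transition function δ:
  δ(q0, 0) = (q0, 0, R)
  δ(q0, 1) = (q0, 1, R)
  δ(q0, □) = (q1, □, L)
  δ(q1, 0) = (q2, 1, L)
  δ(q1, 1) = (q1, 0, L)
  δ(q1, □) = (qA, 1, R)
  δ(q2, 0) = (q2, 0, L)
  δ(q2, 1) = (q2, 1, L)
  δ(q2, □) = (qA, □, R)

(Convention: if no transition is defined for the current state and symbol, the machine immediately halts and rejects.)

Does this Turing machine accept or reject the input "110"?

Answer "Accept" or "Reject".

Execution trace:
Initial: [q0]110
Step 1: δ(q0, 1) = (q0, 1, R) → 1[q0]10
Step 2: δ(q0, 1) = (q0, 1, R) → 11[q0]0
Step 3: δ(q0, 0) = (q0, 0, R) → 110[q0]□
Step 4: δ(q0, □) = (q1, □, L) → 11[q1]0□
Step 5: δ(q1, 0) = (q2, 1, L) → 1[q2]11□
Step 6: δ(q2, 1) = (q2, 1, L) → [q2]111□
Step 7: δ(q2, 1) = (q2, 1, L) → [q2]□111□
Step 8: δ(q2, □) = (qA, □, R) → □[qA]111□

The machine reaches the accept state qA and halts.

Answer: Accept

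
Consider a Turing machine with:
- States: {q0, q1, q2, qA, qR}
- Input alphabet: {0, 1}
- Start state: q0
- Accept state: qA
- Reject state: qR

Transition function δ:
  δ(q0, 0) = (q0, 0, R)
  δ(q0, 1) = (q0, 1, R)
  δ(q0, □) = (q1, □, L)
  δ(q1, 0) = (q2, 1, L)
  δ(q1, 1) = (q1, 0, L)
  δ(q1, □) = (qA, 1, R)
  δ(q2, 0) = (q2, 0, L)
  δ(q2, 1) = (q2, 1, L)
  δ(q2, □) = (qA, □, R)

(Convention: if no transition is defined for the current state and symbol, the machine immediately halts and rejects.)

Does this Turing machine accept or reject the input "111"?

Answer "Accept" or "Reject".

Execution trace:
Initial: [q0]111
Step 1: δ(q0, 1) = (q0, 1, R) → 1[q0]11
Step 2: δ(q0, 1) = (q0, 1, R) → 11[q0]1
Step 3: δ(q0, 1) = (q0, 1, R) → 111[q0]□
Step 4: δ(q0, □) = (q1, □, L) → 11[q1]1□
Step 5: δ(q1, 1) = (q1, 0, L) → 1[q1]10□
Step 6: δ(q1, 1) = (q1, 0, L) → [q1]100□
Step 7: δ(q1, 1) = (q1, 0, L) → [q1]□000□
Step 8: δ(q1, □) = (qA, 1, R) → 1[qA]000□

The machine reaches the accept state qA and halts.

Answer: Accept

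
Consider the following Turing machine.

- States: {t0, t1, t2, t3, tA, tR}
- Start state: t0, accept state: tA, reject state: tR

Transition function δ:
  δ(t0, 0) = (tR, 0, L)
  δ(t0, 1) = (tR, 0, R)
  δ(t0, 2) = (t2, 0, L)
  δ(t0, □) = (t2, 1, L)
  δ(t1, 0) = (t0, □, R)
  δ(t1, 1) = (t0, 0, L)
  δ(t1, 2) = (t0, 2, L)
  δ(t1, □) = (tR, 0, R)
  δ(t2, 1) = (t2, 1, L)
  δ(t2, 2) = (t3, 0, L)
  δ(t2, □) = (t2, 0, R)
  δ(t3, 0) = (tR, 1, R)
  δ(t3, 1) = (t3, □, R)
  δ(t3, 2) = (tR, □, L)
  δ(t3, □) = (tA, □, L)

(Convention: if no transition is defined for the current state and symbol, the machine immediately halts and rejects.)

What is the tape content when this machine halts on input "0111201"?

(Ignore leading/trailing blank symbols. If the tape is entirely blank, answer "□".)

Execution trace:
Initial: [t0]0111201
Step 1: δ(t0, 0) = (tR, 0, L) → [tR]□0111201

The machine reaches the reject state tR and halts.

Final tape (ignoring leading/trailing blanks): 0111201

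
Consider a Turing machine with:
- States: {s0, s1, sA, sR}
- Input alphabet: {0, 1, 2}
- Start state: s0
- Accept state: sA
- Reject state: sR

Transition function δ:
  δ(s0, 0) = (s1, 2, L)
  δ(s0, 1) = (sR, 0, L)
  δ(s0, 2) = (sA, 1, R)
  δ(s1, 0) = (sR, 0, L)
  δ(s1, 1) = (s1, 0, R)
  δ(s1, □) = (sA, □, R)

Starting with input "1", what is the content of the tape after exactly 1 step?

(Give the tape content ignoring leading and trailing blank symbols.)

Execution trace:
Initial: [s0]1
Step 1: δ(s0, 1) = (sR, 0, L) → [sR]□0

The machine reaches the reject state sR and halts.

After 1 step, the tape (ignoring leading/trailing blanks) is: 0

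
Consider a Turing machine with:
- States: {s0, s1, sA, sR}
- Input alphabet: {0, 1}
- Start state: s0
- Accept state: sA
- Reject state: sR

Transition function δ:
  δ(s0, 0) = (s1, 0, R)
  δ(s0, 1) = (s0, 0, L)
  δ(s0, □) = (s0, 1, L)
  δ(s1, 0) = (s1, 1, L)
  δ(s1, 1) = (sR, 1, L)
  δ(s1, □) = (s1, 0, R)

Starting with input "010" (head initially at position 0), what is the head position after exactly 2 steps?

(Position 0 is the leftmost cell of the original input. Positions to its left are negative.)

Execution trace (head position shown):
Step 0: [s0]010  (head at position 0)
Step 1: move right → 0[s1]10  (head at position 1)
Step 2: move left → [sR]010  (head at position 0)

After 2 steps, the head is at position 0.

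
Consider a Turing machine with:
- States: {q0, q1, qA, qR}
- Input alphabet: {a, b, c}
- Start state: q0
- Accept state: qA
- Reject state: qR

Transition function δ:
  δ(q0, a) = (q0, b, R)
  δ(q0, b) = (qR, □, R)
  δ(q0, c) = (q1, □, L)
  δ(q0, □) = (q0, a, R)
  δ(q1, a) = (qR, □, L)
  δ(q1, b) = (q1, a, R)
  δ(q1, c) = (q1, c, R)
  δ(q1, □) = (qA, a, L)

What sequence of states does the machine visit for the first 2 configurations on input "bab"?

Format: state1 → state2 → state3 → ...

Execution trace:
Initial: [q0]bab
Step 1: δ(q0, b) = (qR, □, R) → □[qR]ab

The machine reaches the reject state qR and halts.

State sequence: q0 → qR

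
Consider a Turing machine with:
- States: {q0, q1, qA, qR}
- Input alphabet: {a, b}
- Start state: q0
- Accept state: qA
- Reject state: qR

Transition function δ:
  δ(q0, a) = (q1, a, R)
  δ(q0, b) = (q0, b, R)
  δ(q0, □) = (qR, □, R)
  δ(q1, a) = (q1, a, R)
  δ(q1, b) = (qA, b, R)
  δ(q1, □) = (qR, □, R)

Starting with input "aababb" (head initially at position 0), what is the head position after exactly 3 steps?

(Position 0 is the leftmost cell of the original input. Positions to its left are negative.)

Execution trace (head position shown):
Step 0: [q0]aababb  (head at position 0)
Step 1: move right → a[q1]ababb  (head at position 1)
Step 2: move right → aa[q1]babb  (head at position 2)
Step 3: move right → aab[qA]abb  (head at position 3)

After 3 steps, the head is at position 3.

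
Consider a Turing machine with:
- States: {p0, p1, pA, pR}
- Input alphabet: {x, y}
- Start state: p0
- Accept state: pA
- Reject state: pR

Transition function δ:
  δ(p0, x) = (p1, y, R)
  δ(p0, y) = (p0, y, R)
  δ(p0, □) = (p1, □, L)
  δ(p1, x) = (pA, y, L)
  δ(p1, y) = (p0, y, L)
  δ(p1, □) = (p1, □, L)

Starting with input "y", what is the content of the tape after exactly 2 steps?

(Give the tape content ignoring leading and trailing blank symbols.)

Execution trace:
Initial: [p0]y
Step 1: δ(p0, y) = (p0, y, R) → y[p0]□
Step 2: δ(p0, □) = (p1, □, L) → [p1]y□

After 2 steps, the tape (ignoring leading/trailing blanks) is: y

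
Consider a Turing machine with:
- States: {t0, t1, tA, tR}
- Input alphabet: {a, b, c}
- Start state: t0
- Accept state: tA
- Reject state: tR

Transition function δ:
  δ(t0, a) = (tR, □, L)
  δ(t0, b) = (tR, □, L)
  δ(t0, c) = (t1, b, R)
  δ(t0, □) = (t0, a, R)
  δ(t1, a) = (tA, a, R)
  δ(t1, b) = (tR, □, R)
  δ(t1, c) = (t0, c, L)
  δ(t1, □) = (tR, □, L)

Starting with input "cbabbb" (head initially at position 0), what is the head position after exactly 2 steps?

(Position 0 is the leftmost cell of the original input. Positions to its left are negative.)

Execution trace (head position shown):
Step 0: [t0]cbabbb  (head at position 0)
Step 1: move right → b[t1]babbb  (head at position 1)
Step 2: move right → b□[tR]abbb  (head at position 2)

After 2 steps, the head is at position 2.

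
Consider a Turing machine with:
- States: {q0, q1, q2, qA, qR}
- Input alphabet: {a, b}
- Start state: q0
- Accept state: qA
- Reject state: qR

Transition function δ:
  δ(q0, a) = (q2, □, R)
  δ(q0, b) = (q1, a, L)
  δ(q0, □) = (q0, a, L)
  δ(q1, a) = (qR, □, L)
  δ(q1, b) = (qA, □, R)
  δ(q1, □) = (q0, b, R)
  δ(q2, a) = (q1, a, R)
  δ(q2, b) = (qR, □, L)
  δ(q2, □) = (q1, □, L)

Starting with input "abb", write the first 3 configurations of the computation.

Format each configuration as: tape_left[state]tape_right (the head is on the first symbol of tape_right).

Transitions applied:
Step 1: δ(q0, a) = (q2, □, R)
Step 2: δ(q2, b) = (qR, □, L)

The first 3 configurations are:
[q0]abb ⊢ □[q2]bb ⊢ [qR]□□b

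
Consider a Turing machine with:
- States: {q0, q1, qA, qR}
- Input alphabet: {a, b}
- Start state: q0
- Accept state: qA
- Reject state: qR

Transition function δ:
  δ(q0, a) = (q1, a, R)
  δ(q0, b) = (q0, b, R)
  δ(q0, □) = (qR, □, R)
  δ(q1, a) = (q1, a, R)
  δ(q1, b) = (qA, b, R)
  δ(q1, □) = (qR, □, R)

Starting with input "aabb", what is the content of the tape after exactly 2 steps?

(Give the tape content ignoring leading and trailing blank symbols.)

Execution trace:
Initial: [q0]aabb
Step 1: δ(q0, a) = (q1, a, R) → a[q1]abb
Step 2: δ(q1, a) = (q1, a, R) → aa[q1]bb

After 2 steps, the tape (ignoring leading/trailing blanks) is: aabb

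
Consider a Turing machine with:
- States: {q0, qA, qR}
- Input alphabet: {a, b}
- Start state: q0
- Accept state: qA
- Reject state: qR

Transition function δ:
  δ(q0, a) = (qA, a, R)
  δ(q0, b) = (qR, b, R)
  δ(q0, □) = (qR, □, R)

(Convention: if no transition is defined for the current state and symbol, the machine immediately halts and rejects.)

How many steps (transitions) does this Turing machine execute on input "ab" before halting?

Execution trace:
Initial: [q0]ab
Step 1: δ(q0, a) = (qA, a, R) → a[qA]b

The machine reaches the accept state qA and halts.

The machine executed 1 step before halting.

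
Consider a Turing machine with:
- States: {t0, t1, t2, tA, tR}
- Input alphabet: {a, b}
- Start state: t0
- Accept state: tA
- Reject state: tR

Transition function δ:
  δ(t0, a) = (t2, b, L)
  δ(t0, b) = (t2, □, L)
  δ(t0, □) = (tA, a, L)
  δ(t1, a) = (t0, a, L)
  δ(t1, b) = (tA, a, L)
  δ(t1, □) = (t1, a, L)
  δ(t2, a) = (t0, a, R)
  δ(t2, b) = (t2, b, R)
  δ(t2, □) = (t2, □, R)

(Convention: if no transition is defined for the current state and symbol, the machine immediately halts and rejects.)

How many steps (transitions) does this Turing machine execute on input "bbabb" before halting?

Execution trace:
Initial: [t0]bbabb
Step 1: δ(t0, b) = (t2, □, L) → [t2]□□babb
Step 2: δ(t2, □) = (t2, □, R) → □[t2]□babb
Step 3: δ(t2, □) = (t2, □, R) → □□[t2]babb
Step 4: δ(t2, b) = (t2, b, R) → □□b[t2]abb
Step 5: δ(t2, a) = (t0, a, R) → □□ba[t0]bb
Step 6: δ(t0, b) = (t2, □, L) → □□b[t2]a□b
Step 7: δ(t2, a) = (t0, a, R) → □□ba[t0]□b
Step 8: δ(t0, □) = (tA, a, L) → □□b[tA]aab

The machine reaches the accept state tA and halts.

The machine executed 8 steps before halting.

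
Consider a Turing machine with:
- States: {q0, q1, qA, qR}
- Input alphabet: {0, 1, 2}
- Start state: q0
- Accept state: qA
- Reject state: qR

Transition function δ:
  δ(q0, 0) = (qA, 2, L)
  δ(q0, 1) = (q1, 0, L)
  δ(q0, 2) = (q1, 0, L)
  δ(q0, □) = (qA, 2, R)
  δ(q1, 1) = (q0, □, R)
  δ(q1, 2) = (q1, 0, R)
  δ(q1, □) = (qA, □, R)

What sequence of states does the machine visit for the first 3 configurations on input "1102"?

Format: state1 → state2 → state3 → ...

Execution trace:
Initial: [q0]1102
Step 1: δ(q0, 1) = (q1, 0, L) → [q1]□0102
Step 2: δ(q1, □) = (qA, □, R) → □[qA]0102

The machine reaches the accept state qA and halts.

State sequence: q0 → q1 → qA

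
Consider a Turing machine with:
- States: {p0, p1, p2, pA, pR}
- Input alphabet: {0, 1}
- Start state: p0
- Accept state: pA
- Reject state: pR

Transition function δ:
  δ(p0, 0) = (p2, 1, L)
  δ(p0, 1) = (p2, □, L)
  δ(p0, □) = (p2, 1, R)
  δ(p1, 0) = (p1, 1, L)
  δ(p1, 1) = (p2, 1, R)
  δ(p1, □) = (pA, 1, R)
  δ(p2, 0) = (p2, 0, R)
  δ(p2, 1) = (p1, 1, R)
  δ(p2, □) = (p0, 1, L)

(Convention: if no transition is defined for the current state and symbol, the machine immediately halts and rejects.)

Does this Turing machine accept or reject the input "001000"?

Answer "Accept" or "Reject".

Execution trace:
Initial: [p0]001000
Step 1: δ(p0, 0) = (p2, 1, L) → [p2]□101000
Step 2: δ(p2, □) = (p0, 1, L) → [p0]□1101000
Step 3: δ(p0, □) = (p2, 1, R) → 1[p2]1101000
Step 4: δ(p2, 1) = (p1, 1, R) → 11[p1]101000
Step 5: δ(p1, 1) = (p2, 1, R) → 111[p2]01000
Step 6: δ(p2, 0) = (p2, 0, R) → 1110[p2]1000
Step 7: δ(p2, 1) = (p1, 1, R) → 11101[p1]000
Step 8: δ(p1, 0) = (p1, 1, L) → 1110[p1]1100
Step 9: δ(p1, 1) = (p2, 1, R) → 11101[p2]100
Step 10: δ(p2, 1) = (p1, 1, R) → 111011[p1]00
Step 11: δ(p1, 0) = (p1, 1, L) → 11101[p1]110
Step 12: δ(p1, 1) = (p2, 1, R) → 111011[p2]10
Step 13: δ(p2, 1) = (p1, 1, R) → 1110111[p1]0
Step 14: δ(p1, 0) = (p1, 1, L) → 111011[p1]11
Step 15: δ(p1, 1) = (p2, 1, R) → 1110111[p2]1
Step 16: δ(p2, 1) = (p1, 1, R) → 11101111[p1]□
Step 17: δ(p1, □) = (pA, 1, R) → 111011111[pA]□

The machine reaches the accept state pA and halts.

Answer: Accept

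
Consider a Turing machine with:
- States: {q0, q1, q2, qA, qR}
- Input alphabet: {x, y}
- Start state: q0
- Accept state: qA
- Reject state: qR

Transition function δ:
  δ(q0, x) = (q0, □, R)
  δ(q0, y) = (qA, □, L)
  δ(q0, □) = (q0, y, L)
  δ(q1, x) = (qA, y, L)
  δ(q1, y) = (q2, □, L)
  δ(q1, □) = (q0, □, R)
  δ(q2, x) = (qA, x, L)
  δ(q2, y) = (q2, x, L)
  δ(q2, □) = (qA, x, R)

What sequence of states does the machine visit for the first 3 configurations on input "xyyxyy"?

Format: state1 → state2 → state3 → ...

Execution trace:
Initial: [q0]xyyxyy
Step 1: δ(q0, x) = (q0, □, R) → □[q0]yyxyy
Step 2: δ(q0, y) = (qA, □, L) → [qA]□□yxyy

The machine reaches the accept state qA and halts.

State sequence: q0 → q0 → qA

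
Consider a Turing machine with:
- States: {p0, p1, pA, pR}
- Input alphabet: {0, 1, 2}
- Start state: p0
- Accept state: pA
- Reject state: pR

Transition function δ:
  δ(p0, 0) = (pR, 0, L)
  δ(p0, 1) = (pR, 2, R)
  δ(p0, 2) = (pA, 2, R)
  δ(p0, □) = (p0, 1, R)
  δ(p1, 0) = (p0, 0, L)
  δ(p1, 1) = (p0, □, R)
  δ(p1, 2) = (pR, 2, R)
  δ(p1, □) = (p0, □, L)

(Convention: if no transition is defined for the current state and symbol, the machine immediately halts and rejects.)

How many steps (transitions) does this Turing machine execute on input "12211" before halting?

Execution trace:
Initial: [p0]12211
Step 1: δ(p0, 1) = (pR, 2, R) → 2[pR]2211

The machine reaches the reject state pR and halts.

The machine executed 1 step before halting.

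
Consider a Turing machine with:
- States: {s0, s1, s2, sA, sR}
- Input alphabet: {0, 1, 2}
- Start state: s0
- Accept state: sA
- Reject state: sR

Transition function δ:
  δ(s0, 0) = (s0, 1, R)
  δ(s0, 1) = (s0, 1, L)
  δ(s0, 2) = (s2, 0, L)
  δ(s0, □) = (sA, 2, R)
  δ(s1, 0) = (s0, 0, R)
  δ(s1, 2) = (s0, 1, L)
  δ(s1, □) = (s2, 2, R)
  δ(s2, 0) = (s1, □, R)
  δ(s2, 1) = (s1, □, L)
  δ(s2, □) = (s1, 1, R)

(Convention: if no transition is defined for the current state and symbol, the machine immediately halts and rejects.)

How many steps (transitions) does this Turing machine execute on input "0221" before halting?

Execution trace:
Initial: [s0]0221
Step 1: δ(s0, 0) = (s0, 1, R) → 1[s0]221
Step 2: δ(s0, 2) = (s2, 0, L) → [s2]1021
Step 3: δ(s2, 1) = (s1, □, L) → [s1]□□021
Step 4: δ(s1, □) = (s2, 2, R) → 2[s2]□021
Step 5: δ(s2, □) = (s1, 1, R) → 21[s1]021
Step 6: δ(s1, 0) = (s0, 0, R) → 210[s0]21
Step 7: δ(s0, 2) = (s2, 0, L) → 21[s2]001
Step 8: δ(s2, 0) = (s1, □, R) → 21□[s1]01
Step 9: δ(s1, 0) = (s0, 0, R) → 21□0[s0]1
Step 10: δ(s0, 1) = (s0, 1, L) → 21□[s0]01
Step 11: δ(s0, 0) = (s0, 1, R) → 21□1[s0]1
Step 12: δ(s0, 1) = (s0, 1, L) → 21□[s0]11
Step 13: δ(s0, 1) = (s0, 1, L) → 21[s0]□11
Step 14: δ(s0, □) = (sA, 2, R) → 212[sA]11

The machine reaches the accept state sA and halts.

The machine executed 14 steps before halting.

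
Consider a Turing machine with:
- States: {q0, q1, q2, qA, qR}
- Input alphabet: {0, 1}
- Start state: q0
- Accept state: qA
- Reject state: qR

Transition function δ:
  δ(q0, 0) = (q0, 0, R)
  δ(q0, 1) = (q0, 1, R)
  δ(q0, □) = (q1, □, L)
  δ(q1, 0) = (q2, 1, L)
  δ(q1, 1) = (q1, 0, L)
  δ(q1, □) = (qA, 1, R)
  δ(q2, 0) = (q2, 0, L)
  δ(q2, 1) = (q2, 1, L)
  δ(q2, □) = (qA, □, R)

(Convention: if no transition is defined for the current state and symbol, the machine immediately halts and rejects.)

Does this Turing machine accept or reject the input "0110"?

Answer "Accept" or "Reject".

Execution trace:
Initial: [q0]0110
Step 1: δ(q0, 0) = (q0, 0, R) → 0[q0]110
Step 2: δ(q0, 1) = (q0, 1, R) → 01[q0]10
Step 3: δ(q0, 1) = (q0, 1, R) → 011[q0]0
Step 4: δ(q0, 0) = (q0, 0, R) → 0110[q0]□
Step 5: δ(q0, □) = (q1, □, L) → 011[q1]0□
Step 6: δ(q1, 0) = (q2, 1, L) → 01[q2]11□
Step 7: δ(q2, 1) = (q2, 1, L) → 0[q2]111□
Step 8: δ(q2, 1) = (q2, 1, L) → [q2]0111□
Step 9: δ(q2, 0) = (q2, 0, L) → [q2]□0111□
Step 10: δ(q2, □) = (qA, □, R) → □[qA]0111□

The machine reaches the accept state qA and halts.

Answer: Accept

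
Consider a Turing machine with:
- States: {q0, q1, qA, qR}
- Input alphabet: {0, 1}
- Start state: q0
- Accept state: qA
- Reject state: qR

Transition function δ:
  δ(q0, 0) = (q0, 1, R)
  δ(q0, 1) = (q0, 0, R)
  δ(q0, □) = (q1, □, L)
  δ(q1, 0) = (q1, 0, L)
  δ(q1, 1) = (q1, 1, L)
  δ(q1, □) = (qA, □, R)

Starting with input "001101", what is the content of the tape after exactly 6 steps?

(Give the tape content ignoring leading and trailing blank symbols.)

Execution trace:
Initial: [q0]001101
Step 1: δ(q0, 0) = (q0, 1, R) → 1[q0]01101
Step 2: δ(q0, 0) = (q0, 1, R) → 11[q0]1101
Step 3: δ(q0, 1) = (q0, 0, R) → 110[q0]101
Step 4: δ(q0, 1) = (q0, 0, R) → 1100[q0]01
Step 5: δ(q0, 0) = (q0, 1, R) → 11001[q0]1
Step 6: δ(q0, 1) = (q0, 0, R) → 110010[q0]□

After 6 steps, the tape (ignoring leading/trailing blanks) is: 110010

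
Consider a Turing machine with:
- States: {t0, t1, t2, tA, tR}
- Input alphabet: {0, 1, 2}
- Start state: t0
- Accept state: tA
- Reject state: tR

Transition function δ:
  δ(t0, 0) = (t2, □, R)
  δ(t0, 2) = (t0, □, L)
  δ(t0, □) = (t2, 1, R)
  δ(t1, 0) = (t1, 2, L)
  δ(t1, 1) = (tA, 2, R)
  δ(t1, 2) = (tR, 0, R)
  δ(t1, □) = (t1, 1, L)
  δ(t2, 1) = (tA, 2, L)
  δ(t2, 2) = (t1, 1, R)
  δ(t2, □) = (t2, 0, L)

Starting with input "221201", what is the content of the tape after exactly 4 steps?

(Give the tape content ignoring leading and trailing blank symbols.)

Execution trace:
Initial: [t0]221201
Step 1: δ(t0, 2) = (t0, □, L) → [t0]□□21201
Step 2: δ(t0, □) = (t2, 1, R) → 1[t2]□21201
Step 3: δ(t2, □) = (t2, 0, L) → [t2]1021201
Step 4: δ(t2, 1) = (tA, 2, L) → [tA]□2021201

The machine reaches the accept state tA and halts.

After 4 steps, the tape (ignoring leading/trailing blanks) is: 2021201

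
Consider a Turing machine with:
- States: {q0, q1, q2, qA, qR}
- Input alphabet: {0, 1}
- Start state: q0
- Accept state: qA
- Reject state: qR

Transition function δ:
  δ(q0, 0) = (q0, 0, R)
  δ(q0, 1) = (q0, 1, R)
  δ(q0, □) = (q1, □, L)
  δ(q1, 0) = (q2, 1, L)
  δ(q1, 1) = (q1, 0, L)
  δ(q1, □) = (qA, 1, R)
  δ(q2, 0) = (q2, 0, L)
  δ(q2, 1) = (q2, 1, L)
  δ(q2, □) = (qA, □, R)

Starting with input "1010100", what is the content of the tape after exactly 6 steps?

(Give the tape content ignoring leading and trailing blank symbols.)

Execution trace:
Initial: [q0]1010100
Step 1: δ(q0, 1) = (q0, 1, R) → 1[q0]010100
Step 2: δ(q0, 0) = (q0, 0, R) → 10[q0]10100
Step 3: δ(q0, 1) = (q0, 1, R) → 101[q0]0100
Step 4: δ(q0, 0) = (q0, 0, R) → 1010[q0]100
Step 5: δ(q0, 1) = (q0, 1, R) → 10101[q0]00
Step 6: δ(q0, 0) = (q0, 0, R) → 101010[q0]0

After 6 steps, the tape (ignoring leading/trailing blanks) is: 1010100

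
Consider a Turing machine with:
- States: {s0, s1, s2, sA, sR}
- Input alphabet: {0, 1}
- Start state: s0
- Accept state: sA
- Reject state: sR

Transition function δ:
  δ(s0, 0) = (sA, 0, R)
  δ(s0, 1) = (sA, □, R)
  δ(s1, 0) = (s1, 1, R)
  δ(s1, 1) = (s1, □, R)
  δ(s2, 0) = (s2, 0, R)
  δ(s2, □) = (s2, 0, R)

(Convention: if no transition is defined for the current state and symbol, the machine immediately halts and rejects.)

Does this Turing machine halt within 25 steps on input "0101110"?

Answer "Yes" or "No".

Execution trace:
Initial: [s0]0101110
Step 1: δ(s0, 0) = (sA, 0, R) → 0[sA]101110

The machine reaches the accept state sA and halts.
The machine halted after 1 step (within the 25-step bound).

Answer: Yes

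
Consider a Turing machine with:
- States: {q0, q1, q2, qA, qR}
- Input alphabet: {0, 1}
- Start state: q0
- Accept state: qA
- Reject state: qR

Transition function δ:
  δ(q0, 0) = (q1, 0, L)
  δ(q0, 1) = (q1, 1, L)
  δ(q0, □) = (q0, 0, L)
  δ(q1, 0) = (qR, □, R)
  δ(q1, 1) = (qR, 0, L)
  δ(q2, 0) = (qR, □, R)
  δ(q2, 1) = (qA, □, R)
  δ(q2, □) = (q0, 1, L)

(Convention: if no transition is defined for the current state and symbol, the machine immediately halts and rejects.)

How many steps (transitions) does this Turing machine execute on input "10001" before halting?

Execution trace:
Initial: [q0]10001
Step 1: δ(q0, 1) = (q1, 1, L) → [q1]□10001

No transition is defined for δ(q1, □). By convention the machine halts and rejects.

The machine executed 1 step before halting.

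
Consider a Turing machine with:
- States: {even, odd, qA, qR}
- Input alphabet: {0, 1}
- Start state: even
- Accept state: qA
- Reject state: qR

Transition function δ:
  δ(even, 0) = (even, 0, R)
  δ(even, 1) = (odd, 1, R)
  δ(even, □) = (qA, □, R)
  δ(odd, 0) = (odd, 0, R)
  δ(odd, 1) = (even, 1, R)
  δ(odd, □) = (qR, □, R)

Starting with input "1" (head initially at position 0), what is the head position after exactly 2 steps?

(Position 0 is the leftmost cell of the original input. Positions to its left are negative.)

Execution trace (head position shown):
Step 0: [even]1  (head at position 0)
Step 1: move right → 1[odd]□  (head at position 1)
Step 2: move right → 1□[qR]□  (head at position 2)

After 2 steps, the head is at position 2.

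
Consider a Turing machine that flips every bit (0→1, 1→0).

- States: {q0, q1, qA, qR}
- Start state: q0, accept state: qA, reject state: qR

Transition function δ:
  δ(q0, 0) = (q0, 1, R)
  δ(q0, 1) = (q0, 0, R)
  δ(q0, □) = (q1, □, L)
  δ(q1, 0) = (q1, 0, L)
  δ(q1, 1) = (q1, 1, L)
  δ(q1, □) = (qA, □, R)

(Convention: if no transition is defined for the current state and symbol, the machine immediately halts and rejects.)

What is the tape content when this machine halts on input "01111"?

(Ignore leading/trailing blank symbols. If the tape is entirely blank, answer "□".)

Execution trace:
Initial: [q0]01111
Step 1: δ(q0, 0) = (q0, 1, R) → 1[q0]1111
Step 2: δ(q0, 1) = (q0, 0, R) → 10[q0]111
Step 3: δ(q0, 1) = (q0, 0, R) → 100[q0]11
Step 4: δ(q0, 1) = (q0, 0, R) → 1000[q0]1
Step 5: δ(q0, 1) = (q0, 0, R) → 10000[q0]□
Step 6: δ(q0, □) = (q1, □, L) → 1000[q1]0□
Step 7: δ(q1, 0) = (q1, 0, L) → 100[q1]00□
Step 8: δ(q1, 0) = (q1, 0, L) → 10[q1]000□
Step 9: δ(q1, 0) = (q1, 0, L) → 1[q1]0000□
Step 10: δ(q1, 0) = (q1, 0, L) → [q1]10000□
Step 11: δ(q1, 1) = (q1, 1, L) → [q1]□10000□
Step 12: δ(q1, □) = (qA, □, R) → □[qA]10000□

The machine reaches the accept state qA and halts.

Final tape (ignoring leading/trailing blanks): 10000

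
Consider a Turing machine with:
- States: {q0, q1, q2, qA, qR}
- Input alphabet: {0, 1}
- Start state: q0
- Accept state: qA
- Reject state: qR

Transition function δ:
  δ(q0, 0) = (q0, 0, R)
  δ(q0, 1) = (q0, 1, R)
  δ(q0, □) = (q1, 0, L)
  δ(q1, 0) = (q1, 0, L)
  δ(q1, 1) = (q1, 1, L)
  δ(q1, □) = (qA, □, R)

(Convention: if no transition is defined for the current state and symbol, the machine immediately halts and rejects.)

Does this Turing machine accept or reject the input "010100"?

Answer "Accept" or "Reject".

Execution trace:
Initial: [q0]010100
Step 1: δ(q0, 0) = (q0, 0, R) → 0[q0]10100
Step 2: δ(q0, 1) = (q0, 1, R) → 01[q0]0100
Step 3: δ(q0, 0) = (q0, 0, R) → 010[q0]100
Step 4: δ(q0, 1) = (q0, 1, R) → 0101[q0]00
Step 5: δ(q0, 0) = (q0, 0, R) → 01010[q0]0
Step 6: δ(q0, 0) = (q0, 0, R) → 010100[q0]□
Step 7: δ(q0, □) = (q1, 0, L) → 01010[q1]00
Step 8: δ(q1, 0) = (q1, 0, L) → 0101[q1]000
Step 9: δ(q1, 0) = (q1, 0, L) → 010[q1]1000
Step 10: δ(q1, 1) = (q1, 1, L) → 01[q1]01000
Step 11: δ(q1, 0) = (q1, 0, L) → 0[q1]101000
Step 12: δ(q1, 1) = (q1, 1, L) → [q1]0101000
Step 13: δ(q1, 0) = (q1, 0, L) → [q1]□0101000
Step 14: δ(q1, □) = (qA, □, R) → □[qA]0101000

The machine reaches the accept state qA and halts.

Answer: Accept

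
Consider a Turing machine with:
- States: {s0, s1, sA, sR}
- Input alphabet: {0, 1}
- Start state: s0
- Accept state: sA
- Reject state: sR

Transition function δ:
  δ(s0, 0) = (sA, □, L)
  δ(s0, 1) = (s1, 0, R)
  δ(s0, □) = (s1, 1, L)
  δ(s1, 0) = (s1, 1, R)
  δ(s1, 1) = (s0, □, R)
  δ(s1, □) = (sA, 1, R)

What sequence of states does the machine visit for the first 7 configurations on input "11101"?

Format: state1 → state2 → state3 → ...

Execution trace:
Initial: [s0]11101
Step 1: δ(s0, 1) = (s1, 0, R) → 0[s1]1101
Step 2: δ(s1, 1) = (s0, □, R) → 0□[s0]101
Step 3: δ(s0, 1) = (s1, 0, R) → 0□0[s1]01
Step 4: δ(s1, 0) = (s1, 1, R) → 0□01[s1]1
Step 5: δ(s1, 1) = (s0, □, R) → 0□01□[s0]□
Step 6: δ(s0, □) = (s1, 1, L) → 0□01[s1]□1

State sequence: s0 → s1 → s0 → s1 → s1 → s0 → s1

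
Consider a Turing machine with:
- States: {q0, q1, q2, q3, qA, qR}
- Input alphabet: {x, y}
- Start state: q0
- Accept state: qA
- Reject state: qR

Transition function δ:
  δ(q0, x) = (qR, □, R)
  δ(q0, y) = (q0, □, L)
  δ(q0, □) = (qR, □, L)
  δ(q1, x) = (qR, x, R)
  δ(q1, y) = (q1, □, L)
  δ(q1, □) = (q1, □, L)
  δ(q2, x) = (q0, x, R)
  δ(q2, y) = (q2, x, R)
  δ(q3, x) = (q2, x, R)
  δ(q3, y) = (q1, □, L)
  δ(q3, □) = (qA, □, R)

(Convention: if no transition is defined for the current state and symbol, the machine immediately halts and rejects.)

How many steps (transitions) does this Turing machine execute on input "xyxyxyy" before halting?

Execution trace:
Initial: [q0]xyxyxyy
Step 1: δ(q0, x) = (qR, □, R) → □[qR]yxyxyy

The machine reaches the reject state qR and halts.

The machine executed 1 step before halting.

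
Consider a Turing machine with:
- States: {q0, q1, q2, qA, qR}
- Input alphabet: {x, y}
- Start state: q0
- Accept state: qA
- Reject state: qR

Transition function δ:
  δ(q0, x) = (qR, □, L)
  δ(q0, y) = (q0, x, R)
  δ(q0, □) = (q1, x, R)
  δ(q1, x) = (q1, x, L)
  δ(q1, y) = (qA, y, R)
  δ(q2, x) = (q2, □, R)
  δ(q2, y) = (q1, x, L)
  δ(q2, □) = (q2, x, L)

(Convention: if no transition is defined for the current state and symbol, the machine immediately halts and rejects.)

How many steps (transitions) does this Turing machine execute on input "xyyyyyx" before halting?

Execution trace:
Initial: [q0]xyyyyyx
Step 1: δ(q0, x) = (qR, □, L) → [qR]□□yyyyyx

The machine reaches the reject state qR and halts.

The machine executed 1 step before halting.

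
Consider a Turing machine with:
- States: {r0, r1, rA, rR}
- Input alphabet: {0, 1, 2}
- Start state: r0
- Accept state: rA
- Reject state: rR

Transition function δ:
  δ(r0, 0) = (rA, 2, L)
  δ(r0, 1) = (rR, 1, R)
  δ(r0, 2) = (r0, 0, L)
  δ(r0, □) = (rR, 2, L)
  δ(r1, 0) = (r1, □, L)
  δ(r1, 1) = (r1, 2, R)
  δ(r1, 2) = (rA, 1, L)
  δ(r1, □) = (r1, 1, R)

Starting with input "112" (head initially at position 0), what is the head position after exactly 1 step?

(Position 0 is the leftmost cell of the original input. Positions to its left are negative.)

Execution trace (head position shown):
Step 0: [r0]112  (head at position 0)
Step 1: move right → 1[rR]12  (head at position 1)

After 1 step, the head is at position 1.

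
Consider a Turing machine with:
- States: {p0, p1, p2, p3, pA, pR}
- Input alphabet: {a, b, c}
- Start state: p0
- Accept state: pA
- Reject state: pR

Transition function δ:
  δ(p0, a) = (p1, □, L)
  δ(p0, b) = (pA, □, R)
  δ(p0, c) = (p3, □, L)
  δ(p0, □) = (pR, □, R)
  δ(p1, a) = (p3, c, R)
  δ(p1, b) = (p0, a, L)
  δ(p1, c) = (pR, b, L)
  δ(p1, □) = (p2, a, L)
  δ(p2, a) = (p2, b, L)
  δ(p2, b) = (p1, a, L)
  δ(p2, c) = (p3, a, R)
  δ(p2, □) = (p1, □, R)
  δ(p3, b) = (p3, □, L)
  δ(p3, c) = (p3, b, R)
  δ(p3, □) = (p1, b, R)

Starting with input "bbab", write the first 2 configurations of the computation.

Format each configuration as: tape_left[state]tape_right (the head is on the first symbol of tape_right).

Transitions applied:
Step 1: δ(p0, b) = (pA, □, R)

The first 2 configurations are:
[p0]bbab ⊢ □[pA]bab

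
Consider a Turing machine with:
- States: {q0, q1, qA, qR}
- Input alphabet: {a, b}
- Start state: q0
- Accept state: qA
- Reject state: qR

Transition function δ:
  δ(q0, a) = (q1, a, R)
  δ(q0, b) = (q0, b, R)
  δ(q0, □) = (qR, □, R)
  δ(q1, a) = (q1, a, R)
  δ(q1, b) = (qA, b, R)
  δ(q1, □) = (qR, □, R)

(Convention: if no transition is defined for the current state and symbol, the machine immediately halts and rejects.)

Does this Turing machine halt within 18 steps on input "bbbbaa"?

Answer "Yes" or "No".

Execution trace:
Initial: [q0]bbbbaa
Step 1: δ(q0, b) = (q0, b, R) → b[q0]bbbaa
Step 2: δ(q0, b) = (q0, b, R) → bb[q0]bbaa
Step 3: δ(q0, b) = (q0, b, R) → bbb[q0]baa
Step 4: δ(q0, b) = (q0, b, R) → bbbb[q0]aa
Step 5: δ(q0, a) = (q1, a, R) → bbbba[q1]a
Step 6: δ(q1, a) = (q1, a, R) → bbbbaa[q1]□
Step 7: δ(q1, □) = (qR, □, R) → bbbbaa□[qR]□

The machine reaches the reject state qR and halts.
The machine halted after 7 steps (within the 18-step bound).

Answer: Yes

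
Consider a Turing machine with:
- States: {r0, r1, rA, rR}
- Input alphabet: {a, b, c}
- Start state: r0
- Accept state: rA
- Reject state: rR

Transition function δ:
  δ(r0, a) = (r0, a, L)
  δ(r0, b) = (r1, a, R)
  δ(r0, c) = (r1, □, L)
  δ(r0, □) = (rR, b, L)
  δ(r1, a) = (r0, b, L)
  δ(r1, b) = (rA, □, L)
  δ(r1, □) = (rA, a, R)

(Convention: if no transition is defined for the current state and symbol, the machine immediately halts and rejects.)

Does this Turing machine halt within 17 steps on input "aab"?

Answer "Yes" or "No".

Execution trace:
Initial: [r0]aab
Step 1: δ(r0, a) = (r0, a, L) → [r0]□aab
Step 2: δ(r0, □) = (rR, b, L) → [rR]□baab

The machine reaches the reject state rR and halts.
The machine halted after 2 steps (within the 17-step bound).

Answer: Yes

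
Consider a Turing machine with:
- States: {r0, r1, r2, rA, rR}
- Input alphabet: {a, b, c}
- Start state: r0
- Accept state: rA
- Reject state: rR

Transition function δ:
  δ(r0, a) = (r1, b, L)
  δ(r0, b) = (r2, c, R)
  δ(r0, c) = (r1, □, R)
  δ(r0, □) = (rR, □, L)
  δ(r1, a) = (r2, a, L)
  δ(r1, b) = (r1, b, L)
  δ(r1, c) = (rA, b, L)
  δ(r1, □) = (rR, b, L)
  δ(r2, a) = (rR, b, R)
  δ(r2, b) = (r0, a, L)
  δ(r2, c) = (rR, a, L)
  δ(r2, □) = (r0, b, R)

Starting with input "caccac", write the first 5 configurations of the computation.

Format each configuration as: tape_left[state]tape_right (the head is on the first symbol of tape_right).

Transitions applied:
Step 1: δ(r0, c) = (r1, □, R)
Step 2: δ(r1, a) = (r2, a, L)
Step 3: δ(r2, □) = (r0, b, R)
Step 4: δ(r0, a) = (r1, b, L)

The first 5 configurations are:
[r0]caccac ⊢ □[r1]accac ⊢ [r2]□accac ⊢ b[r0]accac ⊢ [r1]bbccac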